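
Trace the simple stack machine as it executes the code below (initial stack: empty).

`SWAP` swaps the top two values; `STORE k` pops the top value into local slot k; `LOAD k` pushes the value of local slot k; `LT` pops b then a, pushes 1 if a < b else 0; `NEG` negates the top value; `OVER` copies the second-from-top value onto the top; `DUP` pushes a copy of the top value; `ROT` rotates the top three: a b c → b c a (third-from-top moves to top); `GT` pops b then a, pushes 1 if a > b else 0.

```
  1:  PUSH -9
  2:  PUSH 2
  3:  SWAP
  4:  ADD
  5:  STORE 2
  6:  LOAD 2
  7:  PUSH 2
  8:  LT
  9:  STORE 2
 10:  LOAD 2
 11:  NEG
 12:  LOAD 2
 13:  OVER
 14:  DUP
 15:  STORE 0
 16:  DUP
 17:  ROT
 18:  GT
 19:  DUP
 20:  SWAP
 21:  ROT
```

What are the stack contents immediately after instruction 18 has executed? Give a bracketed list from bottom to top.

PUSH -9 → [-9]
PUSH 2  → [-9, 2]
SWAP    → [2, -9]
ADD     → [-7]
STORE 2 → []
LOAD 2  → [-7]
PUSH 2  → [-7, 2]
LT      → [1]
STORE 2 → []
LOAD 2  → [1]
NEG     → [-1]
LOAD 2  → [-1, 1]
OVER    → [-1, 1, -1]
DUP     → [-1, 1, -1, -1]
STORE 0 → [-1, 1, -1]
DUP     → [-1, 1, -1, -1]
ROT     → [-1, -1, -1, 1]
GT      → [-1, -1, 0]

[-1, -1, 0]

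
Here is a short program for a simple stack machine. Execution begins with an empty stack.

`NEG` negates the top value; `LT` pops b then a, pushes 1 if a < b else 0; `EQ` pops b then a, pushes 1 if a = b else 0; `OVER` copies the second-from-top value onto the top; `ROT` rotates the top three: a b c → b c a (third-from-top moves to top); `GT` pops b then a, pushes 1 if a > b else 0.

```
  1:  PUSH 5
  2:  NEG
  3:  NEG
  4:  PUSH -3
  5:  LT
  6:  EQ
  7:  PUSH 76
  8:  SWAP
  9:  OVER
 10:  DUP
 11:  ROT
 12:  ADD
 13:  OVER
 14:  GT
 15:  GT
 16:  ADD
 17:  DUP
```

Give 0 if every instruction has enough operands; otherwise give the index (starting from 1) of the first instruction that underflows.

PUSH 5  → [5]
NEG     → [-5]
NEG     → [5]
PUSH -3 → [5, -3]
LT      → [0]
EQ  — needs 2 operands, stack has 1 → underflow

6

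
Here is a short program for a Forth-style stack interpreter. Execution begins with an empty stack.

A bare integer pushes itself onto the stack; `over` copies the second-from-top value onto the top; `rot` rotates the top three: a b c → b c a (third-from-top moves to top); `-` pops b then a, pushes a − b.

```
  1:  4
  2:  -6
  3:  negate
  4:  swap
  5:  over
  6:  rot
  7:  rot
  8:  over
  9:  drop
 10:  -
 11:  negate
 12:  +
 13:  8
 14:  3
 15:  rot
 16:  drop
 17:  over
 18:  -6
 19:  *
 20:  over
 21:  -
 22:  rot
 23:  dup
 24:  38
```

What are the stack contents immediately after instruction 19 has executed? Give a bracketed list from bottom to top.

4      -> [4]
-6     -> [4, -6]
negate -> [4, 6]
swap   -> [6, 4]
over   -> [6, 4, 6]
rot    -> [4, 6, 6]
rot    -> [6, 6, 4]
over   -> [6, 6, 4, 6]
drop   -> [6, 6, 4]
-      -> [6, 2]
negate -> [6, -2]
+      -> [4]
8      -> [4, 8]
3      -> [4, 8, 3]
rot    -> [8, 3, 4]
drop   -> [8, 3]
over   -> [8, 3, 8]
-6     -> [8, 3, 8, -6]
*      -> [8, 3, -48]

[8, 3, -48]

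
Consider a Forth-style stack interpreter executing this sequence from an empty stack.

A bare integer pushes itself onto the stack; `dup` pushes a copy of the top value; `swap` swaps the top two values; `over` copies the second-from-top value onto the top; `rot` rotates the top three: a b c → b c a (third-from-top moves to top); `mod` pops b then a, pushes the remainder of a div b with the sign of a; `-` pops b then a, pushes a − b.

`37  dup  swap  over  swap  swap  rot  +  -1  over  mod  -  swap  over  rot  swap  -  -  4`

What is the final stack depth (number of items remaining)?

37   -> 37
dup  -> 37 37
swap -> 37 37
over -> 37 37 37
swap -> 37 37 37
swap -> 37 37 37
rot  -> 37 37 37
+    -> 37 74
-1   -> 37 74 -1
over -> 37 74 -1 74
mod  -> 37 74 -1
-    -> 37 75
swap -> 75 37
over -> 75 37 75
rot  -> 37 75 75
swap -> 37 75 75
-    -> 37 0
-    -> 37
4    -> 37 4

2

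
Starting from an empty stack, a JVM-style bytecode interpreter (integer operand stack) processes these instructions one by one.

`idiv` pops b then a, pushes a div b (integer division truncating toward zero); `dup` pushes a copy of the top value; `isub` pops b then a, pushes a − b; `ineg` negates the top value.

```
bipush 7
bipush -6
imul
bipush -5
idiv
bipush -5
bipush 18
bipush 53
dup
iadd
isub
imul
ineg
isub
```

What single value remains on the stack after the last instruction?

448

bipush 7  -> [7]
bipush -6 -> [7, -6]
imul      -> [-42]
bipush -5 -> [-42, -5]
idiv      -> [8]
bipush -5 -> [8, -5]
bipush 18 -> [8, -5, 18]
bipush 53 -> [8, -5, 18, 53]
dup       -> [8, -5, 18, 53, 53]
iadd      -> [8, -5, 18, 106]
isub      -> [8, -5, -88]
imul      -> [8, 440]
ineg      -> [8, -440]
isub      -> [448]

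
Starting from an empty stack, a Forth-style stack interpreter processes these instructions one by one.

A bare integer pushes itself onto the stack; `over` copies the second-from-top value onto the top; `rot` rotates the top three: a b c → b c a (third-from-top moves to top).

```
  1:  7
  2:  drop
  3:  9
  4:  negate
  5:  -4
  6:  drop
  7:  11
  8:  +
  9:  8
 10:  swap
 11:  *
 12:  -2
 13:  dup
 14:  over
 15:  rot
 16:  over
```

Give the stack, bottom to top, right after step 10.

[8, 2]

7      -> 7
drop   -> (empty)
9      -> 9
negate -> -9
-4     -> -9 -4
drop   -> -9
11     -> -9 11
+      -> 2
8      -> 2 8
swap   -> 8 2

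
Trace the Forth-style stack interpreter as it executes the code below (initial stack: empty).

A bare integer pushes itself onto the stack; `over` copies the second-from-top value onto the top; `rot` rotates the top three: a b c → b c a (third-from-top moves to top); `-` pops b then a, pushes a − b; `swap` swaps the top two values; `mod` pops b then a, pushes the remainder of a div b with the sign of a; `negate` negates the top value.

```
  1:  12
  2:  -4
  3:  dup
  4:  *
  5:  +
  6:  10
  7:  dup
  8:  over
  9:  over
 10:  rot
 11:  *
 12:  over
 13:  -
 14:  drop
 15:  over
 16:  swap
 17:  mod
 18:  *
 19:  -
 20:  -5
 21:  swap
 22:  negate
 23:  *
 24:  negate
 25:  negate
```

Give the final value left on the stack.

140

12      12
-4      12 -4
dup     12 -4 -4
*       12 16
+       28
10      28 10
dup     28 10 10
over    28 10 10 10
over    28 10 10 10 10
rot     28 10 10 10 10
*       28 10 10 100
over    28 10 10 100 10
-       28 10 10 90
drop    28 10 10
over    28 10 10 10
swap    28 10 10 10
mod     28 10 0
*       28 0
-       28
-5      28 -5
swap    -5 28
negate  -5 -28
*       140
negate  -140
negate  140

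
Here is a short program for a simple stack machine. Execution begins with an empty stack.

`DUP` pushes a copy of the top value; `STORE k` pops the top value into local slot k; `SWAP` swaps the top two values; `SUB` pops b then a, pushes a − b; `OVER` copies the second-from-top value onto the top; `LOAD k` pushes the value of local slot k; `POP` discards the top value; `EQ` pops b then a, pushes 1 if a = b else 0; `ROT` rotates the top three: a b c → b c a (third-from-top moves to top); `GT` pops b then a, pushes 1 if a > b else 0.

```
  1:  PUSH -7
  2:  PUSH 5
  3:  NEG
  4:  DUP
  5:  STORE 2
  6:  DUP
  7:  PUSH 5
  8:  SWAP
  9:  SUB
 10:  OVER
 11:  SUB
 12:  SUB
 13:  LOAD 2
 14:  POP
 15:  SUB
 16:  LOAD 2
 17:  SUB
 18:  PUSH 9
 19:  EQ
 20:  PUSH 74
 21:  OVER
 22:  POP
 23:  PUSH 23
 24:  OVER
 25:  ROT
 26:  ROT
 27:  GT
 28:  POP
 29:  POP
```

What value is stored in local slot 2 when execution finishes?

PUSH -7  -7
PUSH 5   -7 5
NEG      -7 -5
DUP      -7 -5 -5
STORE 2  -7 -5
DUP      -7 -5 -5
PUSH 5   -7 -5 -5 5
SWAP     -7 -5 5 -5
SUB      -7 -5 10
OVER     -7 -5 10 -5
SUB      -7 -5 15
SUB      -7 -20
LOAD 2   -7 -20 -5
POP      -7 -20
SUB      13
LOAD 2   13 -5
SUB      18
PUSH 9   18 9
EQ       0
PUSH 74  0 74
OVER     0 74 0
POP      0 74
PUSH 23  0 74 23
OVER     0 74 23 74
ROT      0 23 74 74
ROT      0 74 74 23
GT       0 74 1
POP      0 74
POP      0

-5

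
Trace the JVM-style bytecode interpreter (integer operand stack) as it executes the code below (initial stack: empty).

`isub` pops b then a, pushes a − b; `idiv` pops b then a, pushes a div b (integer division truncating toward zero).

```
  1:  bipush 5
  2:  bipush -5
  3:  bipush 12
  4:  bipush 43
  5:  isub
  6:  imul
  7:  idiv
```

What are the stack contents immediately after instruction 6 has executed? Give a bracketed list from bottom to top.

[5, 155]

bipush 5  -> 5
bipush -5 -> 5 -5
bipush 12 -> 5 -5 12
bipush 43 -> 5 -5 12 43
isub      -> 5 -5 -31
imul      -> 5 155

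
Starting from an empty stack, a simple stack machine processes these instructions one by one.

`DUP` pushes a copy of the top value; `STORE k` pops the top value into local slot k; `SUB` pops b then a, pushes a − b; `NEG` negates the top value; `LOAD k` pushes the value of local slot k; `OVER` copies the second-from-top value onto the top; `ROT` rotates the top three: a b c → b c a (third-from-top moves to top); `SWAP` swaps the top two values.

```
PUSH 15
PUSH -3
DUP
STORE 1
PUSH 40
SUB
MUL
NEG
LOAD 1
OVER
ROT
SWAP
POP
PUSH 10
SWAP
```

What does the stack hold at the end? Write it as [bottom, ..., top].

PUSH 15 : 15
PUSH -3 : 15 -3
DUP     : 15 -3 -3
STORE 1 : 15 -3
PUSH 40 : 15 -3 40
SUB     : 15 -43
MUL     : -645
NEG     : 645
LOAD 1  : 645 -3
OVER    : 645 -3 645
ROT     : -3 645 645
SWAP    : -3 645 645
POP     : -3 645
PUSH 10 : -3 645 10
SWAP    : -3 10 645

[-3, 10, 645]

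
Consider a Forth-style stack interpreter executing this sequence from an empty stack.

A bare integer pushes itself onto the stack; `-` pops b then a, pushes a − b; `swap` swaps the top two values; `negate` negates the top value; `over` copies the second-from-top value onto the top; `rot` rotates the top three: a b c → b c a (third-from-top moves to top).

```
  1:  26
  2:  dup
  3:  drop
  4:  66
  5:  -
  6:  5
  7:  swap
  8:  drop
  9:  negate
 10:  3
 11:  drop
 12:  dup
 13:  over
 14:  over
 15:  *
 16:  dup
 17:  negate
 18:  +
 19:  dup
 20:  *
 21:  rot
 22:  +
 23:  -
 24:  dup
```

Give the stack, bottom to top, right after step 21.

[-5, 0, -5]

26     : 26
dup    : 26 26
drop   : 26
66     : 26 66
-      : -40
5      : -40 5
swap   : 5 -40
drop   : 5
negate : -5
3      : -5 3
drop   : -5
dup    : -5 -5
over   : -5 -5 -5
over   : -5 -5 -5 -5
*      : -5 -5 25
dup    : -5 -5 25 25
negate : -5 -5 25 -25
+      : -5 -5 0
dup    : -5 -5 0 0
*      : -5 -5 0
rot    : -5 0 -5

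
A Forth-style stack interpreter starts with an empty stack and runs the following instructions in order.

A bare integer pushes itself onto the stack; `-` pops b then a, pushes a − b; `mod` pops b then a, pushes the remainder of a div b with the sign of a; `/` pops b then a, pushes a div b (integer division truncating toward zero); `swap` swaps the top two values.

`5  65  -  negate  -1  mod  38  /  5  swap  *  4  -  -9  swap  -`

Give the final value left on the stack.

-5

5      → [5]
65     → [5, 65]
-      → [-60]
negate → [60]
-1     → [60, -1]
mod    → [0]
38     → [0, 38]
/      → [0]
5      → [0, 5]
swap   → [5, 0]
*      → [0]
4      → [0, 4]
-      → [-4]
-9     → [-4, -9]
swap   → [-9, -4]
-      → [-5]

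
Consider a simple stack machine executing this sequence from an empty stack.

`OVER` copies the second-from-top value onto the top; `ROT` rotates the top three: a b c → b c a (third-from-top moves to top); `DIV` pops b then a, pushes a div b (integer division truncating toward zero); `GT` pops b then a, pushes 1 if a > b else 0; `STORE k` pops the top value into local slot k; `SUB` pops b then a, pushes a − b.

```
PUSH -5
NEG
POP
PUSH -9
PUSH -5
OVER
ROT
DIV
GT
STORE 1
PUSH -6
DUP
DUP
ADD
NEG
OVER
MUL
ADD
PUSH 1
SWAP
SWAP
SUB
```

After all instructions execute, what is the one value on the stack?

-79

PUSH -5 -> [-5]
NEG     -> [5]
POP     -> []
PUSH -9 -> [-9]
PUSH -5 -> [-9, -5]
OVER    -> [-9, -5, -9]
ROT     -> [-5, -9, -9]
DIV     -> [-5, 1]
GT      -> [0]
STORE 1 -> []
PUSH -6 -> [-6]
DUP     -> [-6, -6]
DUP     -> [-6, -6, -6]
ADD     -> [-6, -12]
NEG     -> [-6, 12]
OVER    -> [-6, 12, -6]
MUL     -> [-6, -72]
ADD     -> [-78]
PUSH 1  -> [-78, 1]
SWAP    -> [1, -78]
SWAP    -> [-78, 1]
SUB     -> [-79]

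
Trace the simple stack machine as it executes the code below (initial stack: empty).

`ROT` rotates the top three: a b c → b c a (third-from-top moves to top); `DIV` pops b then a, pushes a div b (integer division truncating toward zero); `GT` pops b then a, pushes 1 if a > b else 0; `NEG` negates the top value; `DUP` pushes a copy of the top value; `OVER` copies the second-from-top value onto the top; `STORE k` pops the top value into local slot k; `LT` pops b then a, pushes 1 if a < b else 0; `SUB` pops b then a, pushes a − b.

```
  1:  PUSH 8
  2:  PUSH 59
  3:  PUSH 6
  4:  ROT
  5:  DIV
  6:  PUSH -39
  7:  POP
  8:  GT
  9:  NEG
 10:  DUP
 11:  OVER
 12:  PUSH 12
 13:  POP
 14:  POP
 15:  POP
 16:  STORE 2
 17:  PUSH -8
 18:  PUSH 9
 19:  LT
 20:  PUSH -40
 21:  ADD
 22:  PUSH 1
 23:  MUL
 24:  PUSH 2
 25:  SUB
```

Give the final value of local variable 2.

PUSH 8   -> [8]
PUSH 59  -> [8, 59]
PUSH 6   -> [8, 59, 6]
ROT      -> [59, 6, 8]
DIV      -> [59, 0]
PUSH -39 -> [59, 0, -39]
POP      -> [59, 0]
GT       -> [1]
NEG      -> [-1]
DUP      -> [-1, -1]
OVER     -> [-1, -1, -1]
PUSH 12  -> [-1, -1, -1, 12]
POP      -> [-1, -1, -1]
POP      -> [-1, -1]
POP      -> [-1]
STORE 2  -> []
PUSH -8  -> [-8]
PUSH 9   -> [-8, 9]
LT       -> [1]
PUSH -40 -> [1, -40]
ADD      -> [-39]
PUSH 1   -> [-39, 1]
MUL      -> [-39]
PUSH 2   -> [-39, 2]
SUB      -> [-41]

-1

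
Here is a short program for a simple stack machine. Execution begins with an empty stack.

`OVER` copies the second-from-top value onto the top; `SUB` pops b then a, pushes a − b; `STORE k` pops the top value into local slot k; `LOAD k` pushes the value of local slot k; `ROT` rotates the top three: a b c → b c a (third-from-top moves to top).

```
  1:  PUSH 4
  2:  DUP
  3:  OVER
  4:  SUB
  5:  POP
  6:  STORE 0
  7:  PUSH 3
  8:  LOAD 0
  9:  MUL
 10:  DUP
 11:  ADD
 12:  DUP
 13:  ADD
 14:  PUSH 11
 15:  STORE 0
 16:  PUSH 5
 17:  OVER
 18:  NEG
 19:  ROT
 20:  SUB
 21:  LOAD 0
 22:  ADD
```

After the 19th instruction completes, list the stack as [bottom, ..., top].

[5, -48, 48]

PUSH 4  → 4
DUP     → 4 4
OVER    → 4 4 4
SUB     → 4 0
POP     → 4
STORE 0 → (empty)
PUSH 3  → 3
LOAD 0  → 3 4
MUL     → 12
DUP     → 12 12
ADD     → 24
DUP     → 24 24
ADD     → 48
PUSH 11 → 48 11
STORE 0 → 48
PUSH 5  → 48 5
OVER    → 48 5 48
NEG     → 48 5 -48
ROT     → 5 -48 48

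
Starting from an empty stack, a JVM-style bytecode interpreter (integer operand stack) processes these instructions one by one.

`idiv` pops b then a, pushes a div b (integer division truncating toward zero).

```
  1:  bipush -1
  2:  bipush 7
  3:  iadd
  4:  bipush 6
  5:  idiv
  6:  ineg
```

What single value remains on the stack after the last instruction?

-1

bipush -1 → [-1]
bipush 7  → [-1, 7]
iadd      → [6]
bipush 6  → [6, 6]
idiv      → [1]
ineg      → [-1]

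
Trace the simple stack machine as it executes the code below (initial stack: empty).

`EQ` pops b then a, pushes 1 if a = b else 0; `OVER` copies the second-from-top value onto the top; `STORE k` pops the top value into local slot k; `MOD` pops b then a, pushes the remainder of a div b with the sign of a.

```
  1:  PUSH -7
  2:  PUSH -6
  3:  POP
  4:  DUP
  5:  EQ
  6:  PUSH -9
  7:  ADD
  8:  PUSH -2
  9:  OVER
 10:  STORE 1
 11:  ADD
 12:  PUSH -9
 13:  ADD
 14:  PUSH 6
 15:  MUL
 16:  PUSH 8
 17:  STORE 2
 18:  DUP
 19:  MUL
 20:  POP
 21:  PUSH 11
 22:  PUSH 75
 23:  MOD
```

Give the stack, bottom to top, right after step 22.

[11, 75]

PUSH -7  -7
PUSH -6  -7 -6
POP      -7
DUP      -7 -7
EQ       1
PUSH -9  1 -9
ADD      -8
PUSH -2  -8 -2
OVER     -8 -2 -8
STORE 1  -8 -2
ADD      -10
PUSH -9  -10 -9
ADD      -19
PUSH 6   -19 6
MUL      -114
PUSH 8   -114 8
STORE 2  -114
DUP      -114 -114
MUL      12996
POP      (empty)
PUSH 11  11
PUSH 75  11 75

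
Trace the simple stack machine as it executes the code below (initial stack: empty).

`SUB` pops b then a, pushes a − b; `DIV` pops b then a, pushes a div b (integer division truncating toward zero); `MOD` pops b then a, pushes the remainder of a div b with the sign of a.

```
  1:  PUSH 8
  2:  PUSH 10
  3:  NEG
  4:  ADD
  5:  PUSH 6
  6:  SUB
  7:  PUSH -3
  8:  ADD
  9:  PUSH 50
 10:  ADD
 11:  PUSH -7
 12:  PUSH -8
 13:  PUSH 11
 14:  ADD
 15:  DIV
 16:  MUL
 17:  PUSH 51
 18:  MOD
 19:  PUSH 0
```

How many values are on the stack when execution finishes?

2

PUSH 8   [8]
PUSH 10  [8, 10]
NEG      [8, -10]
ADD      [-2]
PUSH 6   [-2, 6]
SUB      [-8]
PUSH -3  [-8, -3]
ADD      [-11]
PUSH 50  [-11, 50]
ADD      [39]
PUSH -7  [39, -7]
PUSH -8  [39, -7, -8]
PUSH 11  [39, -7, -8, 11]
ADD      [39, -7, 3]
DIV      [39, -2]
MUL      [-78]
PUSH 51  [-78, 51]
MOD      [-27]
PUSH 0   [-27, 0]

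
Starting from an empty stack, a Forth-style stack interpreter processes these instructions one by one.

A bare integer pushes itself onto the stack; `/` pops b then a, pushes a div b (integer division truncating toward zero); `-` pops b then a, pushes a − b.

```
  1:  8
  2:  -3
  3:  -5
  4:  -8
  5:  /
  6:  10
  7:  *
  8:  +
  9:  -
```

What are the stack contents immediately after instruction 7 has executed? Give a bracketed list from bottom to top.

[8, -3, 0]

8  → [8]
-3 → [8, -3]
-5 → [8, -3, -5]
-8 → [8, -3, -5, -8]
/  → [8, -3, 0]
10 → [8, -3, 0, 10]
*  → [8, -3, 0]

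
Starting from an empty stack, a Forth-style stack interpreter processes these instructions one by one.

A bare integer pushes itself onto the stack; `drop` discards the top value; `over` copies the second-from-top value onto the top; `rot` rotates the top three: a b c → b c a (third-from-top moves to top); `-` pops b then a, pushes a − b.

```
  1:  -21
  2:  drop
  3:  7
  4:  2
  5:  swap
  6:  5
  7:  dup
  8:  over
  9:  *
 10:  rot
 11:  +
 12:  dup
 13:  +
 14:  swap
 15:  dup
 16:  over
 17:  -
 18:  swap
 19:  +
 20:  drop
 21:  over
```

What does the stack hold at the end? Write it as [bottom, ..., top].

[2, 64, 2]

-21  : [-21]
drop : []
7    : [7]
2    : [7, 2]
swap : [2, 7]
5    : [2, 7, 5]
dup  : [2, 7, 5, 5]
over : [2, 7, 5, 5, 5]
*    : [2, 7, 5, 25]
rot  : [2, 5, 25, 7]
+    : [2, 5, 32]
dup  : [2, 5, 32, 32]
+    : [2, 5, 64]
swap : [2, 64, 5]
dup  : [2, 64, 5, 5]
over : [2, 64, 5, 5, 5]
-    : [2, 64, 5, 0]
swap : [2, 64, 0, 5]
+    : [2, 64, 5]
drop : [2, 64]
over : [2, 64, 2]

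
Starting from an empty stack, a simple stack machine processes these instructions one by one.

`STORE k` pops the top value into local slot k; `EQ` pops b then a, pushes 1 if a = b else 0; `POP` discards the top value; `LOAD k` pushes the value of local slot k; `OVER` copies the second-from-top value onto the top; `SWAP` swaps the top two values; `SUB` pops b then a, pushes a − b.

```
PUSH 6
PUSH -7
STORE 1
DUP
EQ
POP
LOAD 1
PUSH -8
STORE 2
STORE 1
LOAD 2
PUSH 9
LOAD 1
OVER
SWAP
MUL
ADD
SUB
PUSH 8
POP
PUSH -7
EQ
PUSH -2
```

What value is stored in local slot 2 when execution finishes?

PUSH 6  → [6]
PUSH -7 → [6, -7]
STORE 1 → [6]
DUP     → [6, 6]
EQ      → [1]
POP     → []
LOAD 1  → [-7]
PUSH -8 → [-7, -8]
STORE 2 → [-7]
STORE 1 → []
LOAD 2  → [-8]
PUSH 9  → [-8, 9]
LOAD 1  → [-8, 9, -7]
OVER    → [-8, 9, -7, 9]
SWAP    → [-8, 9, 9, -7]
MUL     → [-8, 9, -63]
ADD     → [-8, -54]
SUB     → [46]
PUSH 8  → [46, 8]
POP     → [46]
PUSH -7 → [46, -7]
EQ      → [0]
PUSH -2 → [0, -2]

-8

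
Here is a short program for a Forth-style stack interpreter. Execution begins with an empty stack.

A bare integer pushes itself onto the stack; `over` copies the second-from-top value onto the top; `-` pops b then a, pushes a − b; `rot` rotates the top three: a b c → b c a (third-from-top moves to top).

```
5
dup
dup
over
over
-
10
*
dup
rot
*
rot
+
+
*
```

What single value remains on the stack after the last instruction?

5    : [5]
dup  : [5, 5]
dup  : [5, 5, 5]
over : [5, 5, 5, 5]
over : [5, 5, 5, 5, 5]
-    : [5, 5, 5, 0]
10   : [5, 5, 5, 0, 10]
*    : [5, 5, 5, 0]
dup  : [5, 5, 5, 0, 0]
rot  : [5, 5, 0, 0, 5]
*    : [5, 5, 0, 0]
rot  : [5, 0, 0, 5]
+    : [5, 0, 5]
+    : [5, 5]
*    : [25]

25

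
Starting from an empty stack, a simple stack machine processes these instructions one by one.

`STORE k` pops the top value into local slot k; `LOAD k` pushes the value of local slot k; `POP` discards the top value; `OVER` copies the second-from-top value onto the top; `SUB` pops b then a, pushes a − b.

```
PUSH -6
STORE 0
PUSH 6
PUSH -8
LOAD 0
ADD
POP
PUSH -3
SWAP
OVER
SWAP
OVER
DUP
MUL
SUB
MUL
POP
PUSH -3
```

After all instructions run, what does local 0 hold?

PUSH -6 -> -6
STORE 0 -> (empty)
PUSH 6  -> 6
PUSH -8 -> 6 -8
LOAD 0  -> 6 -8 -6
ADD     -> 6 -14
POP     -> 6
PUSH -3 -> 6 -3
SWAP    -> -3 6
OVER    -> -3 6 -3
SWAP    -> -3 -3 6
OVER    -> -3 -3 6 -3
DUP     -> -3 -3 6 -3 -3
MUL     -> -3 -3 6 9
SUB     -> -3 -3 -3
MUL     -> -3 9
POP     -> -3
PUSH -3 -> -3 -3

-6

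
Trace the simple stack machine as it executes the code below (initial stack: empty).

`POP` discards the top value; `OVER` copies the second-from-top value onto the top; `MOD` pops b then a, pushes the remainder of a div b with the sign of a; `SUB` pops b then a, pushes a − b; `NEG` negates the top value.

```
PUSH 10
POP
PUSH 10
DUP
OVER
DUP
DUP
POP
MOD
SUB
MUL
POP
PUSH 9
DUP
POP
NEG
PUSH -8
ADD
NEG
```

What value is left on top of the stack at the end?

17

PUSH 10 : [10]
POP     : []
PUSH 10 : [10]
DUP     : [10, 10]
OVER    : [10, 10, 10]
DUP     : [10, 10, 10, 10]
DUP     : [10, 10, 10, 10, 10]
POP     : [10, 10, 10, 10]
MOD     : [10, 10, 0]
SUB     : [10, 10]
MUL     : [100]
POP     : []
PUSH 9  : [9]
DUP     : [9, 9]
POP     : [9]
NEG     : [-9]
PUSH -8 : [-9, -8]
ADD     : [-17]
NEG     : [17]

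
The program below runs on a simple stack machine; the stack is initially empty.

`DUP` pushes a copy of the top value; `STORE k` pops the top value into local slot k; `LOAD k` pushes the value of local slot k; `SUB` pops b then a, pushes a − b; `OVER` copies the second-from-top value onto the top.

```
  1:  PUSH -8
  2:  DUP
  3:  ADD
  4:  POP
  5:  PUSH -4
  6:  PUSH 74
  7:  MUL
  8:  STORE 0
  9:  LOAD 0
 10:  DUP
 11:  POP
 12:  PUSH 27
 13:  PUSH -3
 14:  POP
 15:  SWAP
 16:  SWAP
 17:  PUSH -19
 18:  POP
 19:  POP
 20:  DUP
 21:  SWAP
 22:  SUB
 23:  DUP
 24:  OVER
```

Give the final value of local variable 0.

PUSH -8  → [-8]
DUP      → [-8, -8]
ADD      → [-16]
POP      → []
PUSH -4  → [-4]
PUSH 74  → [-4, 74]
MUL      → [-296]
STORE 0  → []
LOAD 0   → [-296]
DUP      → [-296, -296]
POP      → [-296]
PUSH 27  → [-296, 27]
PUSH -3  → [-296, 27, -3]
POP      → [-296, 27]
SWAP     → [27, -296]
SWAP     → [-296, 27]
PUSH -19 → [-296, 27, -19]
POP      → [-296, 27]
POP      → [-296]
DUP      → [-296, -296]
SWAP     → [-296, -296]
SUB      → [0]
DUP      → [0, 0]
OVER     → [0, 0, 0]

-296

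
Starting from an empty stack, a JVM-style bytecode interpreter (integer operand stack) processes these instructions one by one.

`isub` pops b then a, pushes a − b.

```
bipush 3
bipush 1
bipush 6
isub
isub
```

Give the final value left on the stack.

bipush 3 : [3]
bipush 1 : [3, 1]
bipush 6 : [3, 1, 6]
isub     : [3, -5]
isub     : [8]

8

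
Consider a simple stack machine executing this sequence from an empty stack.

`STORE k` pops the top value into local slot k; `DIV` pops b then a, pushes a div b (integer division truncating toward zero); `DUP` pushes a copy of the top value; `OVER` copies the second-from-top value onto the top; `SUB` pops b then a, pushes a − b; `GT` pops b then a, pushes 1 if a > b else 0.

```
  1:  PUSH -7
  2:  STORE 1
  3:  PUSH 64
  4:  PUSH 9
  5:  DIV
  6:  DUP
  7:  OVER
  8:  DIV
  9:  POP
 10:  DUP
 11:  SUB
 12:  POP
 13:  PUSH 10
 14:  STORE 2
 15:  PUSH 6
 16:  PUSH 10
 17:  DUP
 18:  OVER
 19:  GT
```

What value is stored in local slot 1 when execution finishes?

-7

PUSH -7 -> -7
STORE 1 -> (empty)
PUSH 64 -> 64
PUSH 9  -> 64 9
DIV     -> 7
DUP     -> 7 7
OVER    -> 7 7 7
DIV     -> 7 1
POP     -> 7
DUP     -> 7 7
SUB     -> 0
POP     -> (empty)
PUSH 10 -> 10
STORE 2 -> (empty)
PUSH 6  -> 6
PUSH 10 -> 6 10
DUP     -> 6 10 10
OVER    -> 6 10 10 10
GT      -> 6 10 0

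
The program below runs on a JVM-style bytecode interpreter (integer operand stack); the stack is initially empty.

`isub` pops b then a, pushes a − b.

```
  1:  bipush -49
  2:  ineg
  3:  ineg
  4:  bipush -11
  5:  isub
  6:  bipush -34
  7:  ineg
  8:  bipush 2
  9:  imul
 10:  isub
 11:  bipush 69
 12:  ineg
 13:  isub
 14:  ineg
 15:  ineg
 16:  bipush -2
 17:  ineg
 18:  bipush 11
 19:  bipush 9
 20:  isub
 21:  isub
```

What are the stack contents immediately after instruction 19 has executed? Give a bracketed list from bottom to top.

bipush -49 -> -49
ineg       -> 49
ineg       -> -49
bipush -11 -> -49 -11
isub       -> -38
bipush -34 -> -38 -34
ineg       -> -38 34
bipush 2   -> -38 34 2
imul       -> -38 68
isub       -> -106
bipush 69  -> -106 69
ineg       -> -106 -69
isub       -> -37
ineg       -> 37
ineg       -> -37
bipush -2  -> -37 -2
ineg       -> -37 2
bipush 11  -> -37 2 11
bipush 9   -> -37 2 11 9

[-37, 2, 11, 9]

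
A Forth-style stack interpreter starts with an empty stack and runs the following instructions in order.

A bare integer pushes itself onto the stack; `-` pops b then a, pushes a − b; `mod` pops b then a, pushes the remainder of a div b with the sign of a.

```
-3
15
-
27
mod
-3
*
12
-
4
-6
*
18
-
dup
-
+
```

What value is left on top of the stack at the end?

42

-3  → [-3]
15  → [-3, 15]
-   → [-18]
27  → [-18, 27]
mod → [-18]
-3  → [-18, -3]
*   → [54]
12  → [54, 12]
-   → [42]
4   → [42, 4]
-6  → [42, 4, -6]
*   → [42, -24]
18  → [42, -24, 18]
-   → [42, -42]
dup → [42, -42, -42]
-   → [42, 0]
+   → [42]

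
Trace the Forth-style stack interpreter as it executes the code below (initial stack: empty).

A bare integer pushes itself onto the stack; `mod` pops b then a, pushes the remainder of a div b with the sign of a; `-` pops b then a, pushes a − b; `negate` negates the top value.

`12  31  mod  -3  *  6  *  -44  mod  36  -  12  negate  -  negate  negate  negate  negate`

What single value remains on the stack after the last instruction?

-64

12     -> 12
31     -> 12 31
mod    -> 12
-3     -> 12 -3
*      -> -36
6      -> -36 6
*      -> -216
-44    -> -216 -44
mod    -> -40
36     -> -40 36
-      -> -76
12     -> -76 12
negate -> -76 -12
-      -> -64
negate -> 64
negate -> -64
negate -> 64
negate -> -64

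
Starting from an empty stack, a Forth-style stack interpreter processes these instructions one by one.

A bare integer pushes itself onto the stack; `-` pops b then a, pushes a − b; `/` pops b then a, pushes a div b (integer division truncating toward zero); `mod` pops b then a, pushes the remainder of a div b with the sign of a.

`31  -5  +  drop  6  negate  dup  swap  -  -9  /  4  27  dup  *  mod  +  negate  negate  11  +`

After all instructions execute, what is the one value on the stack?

31     → 31
-5     → 31 -5
+      → 26
drop   → (empty)
6      → 6
negate → -6
dup    → -6 -6
swap   → -6 -6
-      → 0
-9     → 0 -9
/      → 0
4      → 0 4
27     → 0 4 27
dup    → 0 4 27 27
*      → 0 4 729
mod    → 0 4
+      → 4
negate → -4
negate → 4
11     → 4 11
+      → 15

15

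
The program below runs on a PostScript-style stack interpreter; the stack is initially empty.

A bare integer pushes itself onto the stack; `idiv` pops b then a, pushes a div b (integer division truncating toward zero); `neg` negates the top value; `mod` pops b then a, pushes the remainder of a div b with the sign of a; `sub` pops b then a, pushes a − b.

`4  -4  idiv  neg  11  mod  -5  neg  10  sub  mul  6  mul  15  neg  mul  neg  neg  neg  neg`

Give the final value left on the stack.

450

4     [4]
-4    [4, -4]
idiv  [-1]
neg   [1]
11    [1, 11]
mod   [1]
-5    [1, -5]
neg   [1, 5]
10    [1, 5, 10]
sub   [1, -5]
mul   [-5]
6     [-5, 6]
mul   [-30]
15    [-30, 15]
neg   [-30, -15]
mul   [450]
neg   [-450]
neg   [450]
neg   [-450]
neg   [450]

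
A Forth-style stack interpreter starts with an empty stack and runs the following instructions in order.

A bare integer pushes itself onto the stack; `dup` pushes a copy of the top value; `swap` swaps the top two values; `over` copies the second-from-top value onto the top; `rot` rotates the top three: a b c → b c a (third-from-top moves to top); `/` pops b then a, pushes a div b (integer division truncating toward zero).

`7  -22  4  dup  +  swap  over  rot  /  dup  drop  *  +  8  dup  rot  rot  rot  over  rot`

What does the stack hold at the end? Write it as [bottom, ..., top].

[-15, 8, 8, 8]

7    -> 7
-22  -> 7 -22
4    -> 7 -22 4
dup  -> 7 -22 4 4
+    -> 7 -22 8
swap -> 7 8 -22
over -> 7 8 -22 8
rot  -> 7 -22 8 8
/    -> 7 -22 1
dup  -> 7 -22 1 1
drop -> 7 -22 1
*    -> 7 -22
+    -> -15
8    -> -15 8
dup  -> -15 8 8
rot  -> 8 8 -15
rot  -> 8 -15 8
rot  -> -15 8 8
over -> -15 8 8 8
rot  -> -15 8 8 8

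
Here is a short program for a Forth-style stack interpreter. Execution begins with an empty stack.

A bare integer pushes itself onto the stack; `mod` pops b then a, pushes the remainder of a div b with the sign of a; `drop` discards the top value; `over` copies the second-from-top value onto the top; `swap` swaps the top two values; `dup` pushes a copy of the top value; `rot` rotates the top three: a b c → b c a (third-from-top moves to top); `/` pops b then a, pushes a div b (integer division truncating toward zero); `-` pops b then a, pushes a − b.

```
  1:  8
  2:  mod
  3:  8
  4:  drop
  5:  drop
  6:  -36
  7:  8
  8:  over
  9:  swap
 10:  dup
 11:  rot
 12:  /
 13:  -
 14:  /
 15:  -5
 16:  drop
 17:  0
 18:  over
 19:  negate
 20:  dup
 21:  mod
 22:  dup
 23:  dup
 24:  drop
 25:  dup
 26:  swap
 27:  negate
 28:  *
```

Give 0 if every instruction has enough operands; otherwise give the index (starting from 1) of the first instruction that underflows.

8 -> 8
mod  — needs 2 operands, stack has 1 → underflow

2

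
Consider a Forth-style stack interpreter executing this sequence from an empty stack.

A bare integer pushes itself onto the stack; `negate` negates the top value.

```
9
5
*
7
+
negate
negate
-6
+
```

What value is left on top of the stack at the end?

9      → [9]
5      → [9, 5]
*      → [45]
7      → [45, 7]
+      → [52]
negate → [-52]
negate → [52]
-6     → [52, -6]
+      → [46]

46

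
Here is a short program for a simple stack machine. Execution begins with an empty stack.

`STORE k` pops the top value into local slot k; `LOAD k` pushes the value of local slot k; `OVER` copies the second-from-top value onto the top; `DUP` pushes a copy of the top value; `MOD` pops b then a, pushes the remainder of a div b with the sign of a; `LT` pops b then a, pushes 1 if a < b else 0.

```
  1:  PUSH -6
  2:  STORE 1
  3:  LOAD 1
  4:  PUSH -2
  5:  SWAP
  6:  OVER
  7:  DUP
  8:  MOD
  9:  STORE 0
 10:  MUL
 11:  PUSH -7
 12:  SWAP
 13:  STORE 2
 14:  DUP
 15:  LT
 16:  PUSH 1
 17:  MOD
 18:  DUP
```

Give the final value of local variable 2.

12

PUSH -6  -6
STORE 1  (empty)
LOAD 1   -6
PUSH -2  -6 -2
SWAP     -2 -6
OVER     -2 -6 -2
DUP      -2 -6 -2 -2
MOD      -2 -6 0
STORE 0  -2 -6
MUL      12
PUSH -7  12 -7
SWAP     -7 12
STORE 2  -7
DUP      -7 -7
LT       0
PUSH 1   0 1
MOD      0
DUP      0 0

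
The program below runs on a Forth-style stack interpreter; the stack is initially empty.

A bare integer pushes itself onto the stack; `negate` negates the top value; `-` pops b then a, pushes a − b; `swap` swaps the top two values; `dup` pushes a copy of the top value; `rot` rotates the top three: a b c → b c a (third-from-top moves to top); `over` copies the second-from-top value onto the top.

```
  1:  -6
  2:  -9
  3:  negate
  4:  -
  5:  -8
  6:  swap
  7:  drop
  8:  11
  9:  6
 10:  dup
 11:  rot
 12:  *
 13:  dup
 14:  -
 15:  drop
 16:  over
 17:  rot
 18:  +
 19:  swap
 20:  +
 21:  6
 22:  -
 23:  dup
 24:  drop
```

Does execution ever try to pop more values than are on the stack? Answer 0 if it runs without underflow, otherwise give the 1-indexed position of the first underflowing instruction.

-6      [-6]
-9      [-6, -9]
negate  [-6, 9]
-       [-15]
-8      [-15, -8]
swap    [-8, -15]
drop    [-8]
11      [-8, 11]
6       [-8, 11, 6]
dup     [-8, 11, 6, 6]
rot     [-8, 6, 6, 11]
*       [-8, 6, 66]
dup     [-8, 6, 66, 66]
-       [-8, 6, 0]
drop    [-8, 6]
over    [-8, 6, -8]
rot     [6, -8, -8]
+       [6, -16]
swap    [-16, 6]
+       [-10]
6       [-10, 6]
-       [-16]
dup     [-16, -16]
drop    [-16]

0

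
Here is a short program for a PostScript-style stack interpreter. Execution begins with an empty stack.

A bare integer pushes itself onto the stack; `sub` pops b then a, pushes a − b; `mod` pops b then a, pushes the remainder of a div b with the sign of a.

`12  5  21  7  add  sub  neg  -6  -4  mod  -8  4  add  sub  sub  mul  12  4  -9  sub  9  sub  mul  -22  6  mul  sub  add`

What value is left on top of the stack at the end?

12  : 12
5   : 12 5
21  : 12 5 21
7   : 12 5 21 7
add : 12 5 28
sub : 12 -23
neg : 12 23
-6  : 12 23 -6
-4  : 12 23 -6 -4
mod : 12 23 -2
-8  : 12 23 -2 -8
4   : 12 23 -2 -8 4
add : 12 23 -2 -4
sub : 12 23 2
sub : 12 21
mul : 252
12  : 252 12
4   : 252 12 4
-9  : 252 12 4 -9
sub : 252 12 13
9   : 252 12 13 9
sub : 252 12 4
mul : 252 48
-22 : 252 48 -22
6   : 252 48 -22 6
mul : 252 48 -132
sub : 252 180
add : 432

432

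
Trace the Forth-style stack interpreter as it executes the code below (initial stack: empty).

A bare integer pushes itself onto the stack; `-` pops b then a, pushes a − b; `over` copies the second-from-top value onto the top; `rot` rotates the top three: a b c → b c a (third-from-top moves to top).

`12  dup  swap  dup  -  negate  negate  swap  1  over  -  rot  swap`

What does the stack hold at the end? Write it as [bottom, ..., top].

[12, 0, -11]

12     : 12
dup    : 12 12
swap   : 12 12
dup    : 12 12 12
-      : 12 0
negate : 12 0
negate : 12 0
swap   : 0 12
1      : 0 12 1
over   : 0 12 1 12
-      : 0 12 -11
rot    : 12 -11 0
swap   : 12 0 -11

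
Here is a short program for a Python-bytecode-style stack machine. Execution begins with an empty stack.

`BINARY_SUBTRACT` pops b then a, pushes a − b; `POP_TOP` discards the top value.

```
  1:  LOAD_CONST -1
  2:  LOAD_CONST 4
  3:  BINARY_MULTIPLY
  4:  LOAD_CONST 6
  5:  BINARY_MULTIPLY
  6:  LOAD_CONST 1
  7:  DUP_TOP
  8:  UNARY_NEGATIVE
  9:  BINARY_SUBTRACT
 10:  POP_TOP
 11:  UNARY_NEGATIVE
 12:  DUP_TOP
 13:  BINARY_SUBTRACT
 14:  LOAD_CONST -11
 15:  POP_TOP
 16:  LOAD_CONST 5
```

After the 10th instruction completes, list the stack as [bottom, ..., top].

LOAD_CONST -1   → [-1]
LOAD_CONST 4    → [-1, 4]
BINARY_MULTIPLY → [-4]
LOAD_CONST 6    → [-4, 6]
BINARY_MULTIPLY → [-24]
LOAD_CONST 1    → [-24, 1]
DUP_TOP         → [-24, 1, 1]
UNARY_NEGATIVE  → [-24, 1, -1]
BINARY_SUBTRACT → [-24, 2]
POP_TOP         → [-24]

[-24]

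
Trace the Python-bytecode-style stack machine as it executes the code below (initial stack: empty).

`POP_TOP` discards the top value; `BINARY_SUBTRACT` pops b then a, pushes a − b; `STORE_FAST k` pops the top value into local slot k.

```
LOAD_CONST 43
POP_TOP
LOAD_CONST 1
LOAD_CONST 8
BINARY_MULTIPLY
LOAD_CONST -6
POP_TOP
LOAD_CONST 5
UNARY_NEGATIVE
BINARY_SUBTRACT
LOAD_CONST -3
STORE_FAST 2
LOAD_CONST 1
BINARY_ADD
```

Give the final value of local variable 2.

LOAD_CONST 43   → 43
POP_TOP         → (empty)
LOAD_CONST 1    → 1
LOAD_CONST 8    → 1 8
BINARY_MULTIPLY → 8
LOAD_CONST -6   → 8 -6
POP_TOP         → 8
LOAD_CONST 5    → 8 5
UNARY_NEGATIVE  → 8 -5
BINARY_SUBTRACT → 13
LOAD_CONST -3   → 13 -3
STORE_FAST 2    → 13
LOAD_CONST 1    → 13 1
BINARY_ADD      → 14

-3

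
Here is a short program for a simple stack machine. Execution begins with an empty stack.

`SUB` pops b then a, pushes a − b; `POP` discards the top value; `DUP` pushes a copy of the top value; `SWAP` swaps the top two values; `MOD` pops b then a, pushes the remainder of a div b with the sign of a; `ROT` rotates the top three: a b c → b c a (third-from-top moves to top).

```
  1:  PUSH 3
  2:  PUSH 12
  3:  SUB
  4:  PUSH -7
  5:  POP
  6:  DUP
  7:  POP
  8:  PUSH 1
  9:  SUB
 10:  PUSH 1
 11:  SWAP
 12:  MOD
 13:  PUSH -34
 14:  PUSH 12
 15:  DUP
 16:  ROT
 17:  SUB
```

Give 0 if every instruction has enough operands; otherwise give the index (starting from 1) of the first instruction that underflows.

0

PUSH 3   : [3]
PUSH 12  : [3, 12]
SUB      : [-9]
PUSH -7  : [-9, -7]
POP      : [-9]
DUP      : [-9, -9]
POP      : [-9]
PUSH 1   : [-9, 1]
SUB      : [-10]
PUSH 1   : [-10, 1]
SWAP     : [1, -10]
MOD      : [1]
PUSH -34 : [1, -34]
PUSH 12  : [1, -34, 12]
DUP      : [1, -34, 12, 12]
ROT      : [1, 12, 12, -34]
SUB      : [1, 12, 46]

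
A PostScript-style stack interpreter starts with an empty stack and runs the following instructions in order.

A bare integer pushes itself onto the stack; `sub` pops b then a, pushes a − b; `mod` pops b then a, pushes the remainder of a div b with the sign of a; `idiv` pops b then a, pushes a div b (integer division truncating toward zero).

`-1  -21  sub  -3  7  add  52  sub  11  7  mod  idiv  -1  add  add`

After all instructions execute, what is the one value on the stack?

-1    -1
-21   -1 -21
sub   20
-3    20 -3
7     20 -3 7
add   20 4
52    20 4 52
sub   20 -48
11    20 -48 11
7     20 -48 11 7
mod   20 -48 4
idiv  20 -12
-1    20 -12 -1
add   20 -13
add   7

7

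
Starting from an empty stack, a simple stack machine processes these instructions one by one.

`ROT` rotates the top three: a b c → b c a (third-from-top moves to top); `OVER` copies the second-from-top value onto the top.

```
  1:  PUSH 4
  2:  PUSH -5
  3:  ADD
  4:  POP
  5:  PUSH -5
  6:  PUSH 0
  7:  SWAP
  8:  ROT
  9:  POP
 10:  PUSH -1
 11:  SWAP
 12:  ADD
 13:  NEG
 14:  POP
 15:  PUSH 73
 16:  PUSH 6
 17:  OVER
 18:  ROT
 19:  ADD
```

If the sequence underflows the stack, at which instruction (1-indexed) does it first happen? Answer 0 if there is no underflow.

8

PUSH 4  : 4
PUSH -5 : 4 -5
ADD     : -1
POP     : (empty)
PUSH -5 : -5
PUSH 0  : -5 0
SWAP    : 0 -5
ROT  — needs 3 operands, stack has 2 → underflow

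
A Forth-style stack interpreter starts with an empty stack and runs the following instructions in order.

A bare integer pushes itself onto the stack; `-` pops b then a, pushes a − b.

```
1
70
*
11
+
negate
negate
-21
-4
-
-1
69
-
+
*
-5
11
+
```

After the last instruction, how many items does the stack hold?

1       [1]
70      [1, 70]
*       [70]
11      [70, 11]
+       [81]
negate  [-81]
negate  [81]
-21     [81, -21]
-4      [81, -21, -4]
-       [81, -17]
-1      [81, -17, -1]
69      [81, -17, -1, 69]
-       [81, -17, -70]
+       [81, -87]
*       [-7047]
-5      [-7047, -5]
11      [-7047, -5, 11]
+       [-7047, 6]

2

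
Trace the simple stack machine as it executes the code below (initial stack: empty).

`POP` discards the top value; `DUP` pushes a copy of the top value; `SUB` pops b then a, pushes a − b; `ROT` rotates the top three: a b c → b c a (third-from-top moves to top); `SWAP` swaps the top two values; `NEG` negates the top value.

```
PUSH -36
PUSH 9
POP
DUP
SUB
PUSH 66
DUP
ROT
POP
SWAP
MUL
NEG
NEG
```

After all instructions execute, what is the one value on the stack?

4356

PUSH -36 -> [-36]
PUSH 9   -> [-36, 9]
POP      -> [-36]
DUP      -> [-36, -36]
SUB      -> [0]
PUSH 66  -> [0, 66]
DUP      -> [0, 66, 66]
ROT      -> [66, 66, 0]
POP      -> [66, 66]
SWAP     -> [66, 66]
MUL      -> [4356]
NEG      -> [-4356]
NEG      -> [4356]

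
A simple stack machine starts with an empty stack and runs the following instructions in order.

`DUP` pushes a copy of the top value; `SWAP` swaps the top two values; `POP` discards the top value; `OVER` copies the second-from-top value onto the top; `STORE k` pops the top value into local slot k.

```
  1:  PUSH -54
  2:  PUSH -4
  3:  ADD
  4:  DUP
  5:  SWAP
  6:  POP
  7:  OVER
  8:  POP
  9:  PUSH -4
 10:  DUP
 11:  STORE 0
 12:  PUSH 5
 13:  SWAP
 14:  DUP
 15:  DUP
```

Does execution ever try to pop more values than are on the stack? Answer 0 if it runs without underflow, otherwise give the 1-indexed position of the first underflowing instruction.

PUSH -54 → [-54]
PUSH -4  → [-54, -4]
ADD      → [-58]
DUP      → [-58, -58]
SWAP     → [-58, -58]
POP      → [-58]
OVER  — needs 2 operands, stack has 1 → underflow

7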